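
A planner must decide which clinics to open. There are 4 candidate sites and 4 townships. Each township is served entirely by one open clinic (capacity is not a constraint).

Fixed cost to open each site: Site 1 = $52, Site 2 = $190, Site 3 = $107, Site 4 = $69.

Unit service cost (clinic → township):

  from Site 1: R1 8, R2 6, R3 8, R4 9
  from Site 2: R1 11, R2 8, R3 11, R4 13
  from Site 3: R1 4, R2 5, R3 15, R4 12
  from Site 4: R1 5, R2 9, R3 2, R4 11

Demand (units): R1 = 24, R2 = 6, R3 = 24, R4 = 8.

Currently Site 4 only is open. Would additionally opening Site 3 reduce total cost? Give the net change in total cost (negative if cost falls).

Current service cost with {Site 4}: 310.
Adding Site 3: each township re-picks its cheapest; new service cost 262, saving 48.
Extra fixed cost: 107. Net change = 107 − 48 = 59.
(Totals: 379 → 438.)

No — net change +59 (cost rises by 59).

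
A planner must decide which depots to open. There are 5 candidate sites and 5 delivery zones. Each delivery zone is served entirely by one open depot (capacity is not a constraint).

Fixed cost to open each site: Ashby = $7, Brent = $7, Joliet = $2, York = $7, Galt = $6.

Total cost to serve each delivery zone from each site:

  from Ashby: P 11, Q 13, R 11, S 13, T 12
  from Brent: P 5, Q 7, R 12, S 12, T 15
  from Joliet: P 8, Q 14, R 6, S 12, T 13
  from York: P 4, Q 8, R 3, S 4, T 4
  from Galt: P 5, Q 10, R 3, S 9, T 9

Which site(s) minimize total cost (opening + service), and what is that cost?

Open York only; minimum total cost 30.

For any fixed open set, each delivery zone goes to its cheapest open site; total = fixed + service.
{York}: P→York 4, Q→York 8, R→York 3, S→York 4, T→York 4. Service 23; fixed 7; total 30.
{Joliet, York}: P→York 4, Q→York 8, R→York 3, S→York 4, T→York 4. Service 23; fixed 9; total 32.
{Brent, York}: service 22 + fixed 14 = 36
{Ashby, Brent, Joliet, York, Galt}: service 22 + fixed 29 = 51
No other subset beats 30.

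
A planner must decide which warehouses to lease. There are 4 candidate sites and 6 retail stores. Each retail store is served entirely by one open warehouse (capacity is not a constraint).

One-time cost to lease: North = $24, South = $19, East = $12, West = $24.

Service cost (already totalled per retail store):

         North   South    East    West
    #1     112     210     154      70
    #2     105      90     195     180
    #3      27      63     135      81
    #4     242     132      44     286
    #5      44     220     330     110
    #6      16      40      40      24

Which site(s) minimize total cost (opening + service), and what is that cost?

Open North, East and West; minimum total cost 366.

For any fixed open set, each retail store goes to its cheapest open site; total = fixed + service.
{North, East, West}: #1→West 70, #2→North 105, #3→North 27, #4→East 44, #5→North 44, #6→North 16. Service 306; fixed 60; total 366.
{North, South, East, West}: #1→West 70, #2→South 90, #3→North 27, #4→East 44, #5→North 44, #6→North 16. Service 291; fixed 79; total 370.
{North, East}: #1→North 112, #2→North 105, #3→North 27, #4→East 44, #5→North 44, #6→North 16. Service 348; fixed 36; total 384.
{East}: #1→East 154, #2→East 195, #3→East 135, #4→East 44, #5→East 330, #6→East 40. Service 898; fixed 12; total 910.
(All 15 nonempty subsets were checked; North, East and West is lowest.)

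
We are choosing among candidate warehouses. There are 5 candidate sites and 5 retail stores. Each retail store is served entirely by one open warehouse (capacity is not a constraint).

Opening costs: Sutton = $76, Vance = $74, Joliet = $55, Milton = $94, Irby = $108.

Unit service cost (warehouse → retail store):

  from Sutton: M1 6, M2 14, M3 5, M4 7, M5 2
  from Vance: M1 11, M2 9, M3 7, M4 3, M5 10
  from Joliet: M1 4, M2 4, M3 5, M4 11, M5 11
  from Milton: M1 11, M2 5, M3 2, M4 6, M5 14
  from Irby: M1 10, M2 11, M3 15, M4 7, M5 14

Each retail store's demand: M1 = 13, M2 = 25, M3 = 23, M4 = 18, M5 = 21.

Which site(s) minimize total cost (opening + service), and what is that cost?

For any fixed open set, each retail store goes to its cheapest open site; total = fixed + service.
{Sutton, Joliet}: M1→Joliet 4·13=52, M2→Joliet 4·25=100, M3→Sutton 5·23=115, M4→Sutton 7·18=126, M5→Sutton 2·21=42. Service 435; fixed 131; total 566.
{Sutton, Vance, Joliet}: M1→Joliet 4·13=52, M2→Joliet 4·25=100, M3→Sutton 5·23=115, M4→Vance 3·18=54, M5→Sutton 2·21=42. Service 363; fixed 205; total 568.
{Sutton, Milton}: service 399 + fixed 170 = 569
{Sutton, Vance, Joliet, Milton, Irby}: service 294 + fixed 407 = 701
No other subset beats 566.

Open Sutton and Joliet; minimum total cost 566.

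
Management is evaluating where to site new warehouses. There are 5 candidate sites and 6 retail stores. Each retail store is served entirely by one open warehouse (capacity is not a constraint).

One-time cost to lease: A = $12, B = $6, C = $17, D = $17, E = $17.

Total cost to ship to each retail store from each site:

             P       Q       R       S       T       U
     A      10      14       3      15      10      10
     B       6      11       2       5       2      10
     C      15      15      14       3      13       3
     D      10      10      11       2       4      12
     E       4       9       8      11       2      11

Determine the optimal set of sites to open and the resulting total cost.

Open B only; minimum total cost 42.

For any fixed open set, each retail store goes to its cheapest open site; total = fixed + service.
{B}: P→B 6, Q→B 11, R→B 2, S→B 5, T→B 2, U→B 10. Service 36; fixed 6; total 42.
{B, C}: P→B 6, Q→B 11, R→B 2, S→C 3, T→B 2, U→C 3. Service 27; fixed 23; total 50.
{A, B}: P→B 6, Q→B 11, R→B 2, S→B 5, T→B 2, U→A 10. Service 36; fixed 18; total 54.
{A, B, C, D, E}: service 22 + fixed 69 = 91
No other subset beats 42.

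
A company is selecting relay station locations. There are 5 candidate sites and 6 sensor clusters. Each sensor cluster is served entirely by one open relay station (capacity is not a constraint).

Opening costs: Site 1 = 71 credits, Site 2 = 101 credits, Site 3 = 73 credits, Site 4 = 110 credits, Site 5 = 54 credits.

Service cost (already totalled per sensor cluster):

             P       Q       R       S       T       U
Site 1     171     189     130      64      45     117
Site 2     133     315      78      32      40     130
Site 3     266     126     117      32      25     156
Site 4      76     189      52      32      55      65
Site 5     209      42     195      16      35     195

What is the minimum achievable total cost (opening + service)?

For any fixed open set, each sensor cluster goes to its cheapest open site; total = fixed + service.
{Site 4, Site 5}: P→Site 4 76, Q→Site 5 42, R→Site 4 52, S→Site 5 16, T→Site 5 35, U→Site 4 65. Service 286; fixed 164; total 450.
{Site 3, Site 4, Site 5}: P→Site 4 76, Q→Site 5 42, R→Site 4 52, S→Site 5 16, T→Site 3 25, U→Site 4 65. Service 276; fixed 237; total 513.
{Site 1, Site 4, Site 5}: P→Site 4 76, Q→Site 5 42, R→Site 4 52, S→Site 5 16, T→Site 5 35, U→Site 4 65. Service 286; fixed 235; total 521.
{Site 1, Site 2, Site 3, Site 4, Site 5}: service 276 + fixed 409 = 685
No other subset beats 450.

Minimum total cost: 450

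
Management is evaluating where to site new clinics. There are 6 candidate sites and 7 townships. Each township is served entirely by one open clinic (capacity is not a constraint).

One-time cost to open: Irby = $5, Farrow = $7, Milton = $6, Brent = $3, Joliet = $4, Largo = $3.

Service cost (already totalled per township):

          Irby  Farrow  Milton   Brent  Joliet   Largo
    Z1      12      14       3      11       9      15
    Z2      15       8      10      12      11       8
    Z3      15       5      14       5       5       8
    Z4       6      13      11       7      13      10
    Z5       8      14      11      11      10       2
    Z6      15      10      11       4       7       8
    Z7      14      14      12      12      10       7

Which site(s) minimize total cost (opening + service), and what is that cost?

For any fixed open set, each township goes to its cheapest open site; total = fixed + service.
{Milton, Brent, Largo}: Z1→Milton 3, Z2→Largo 8, Z3→Brent 5, Z4→Brent 7, Z5→Largo 2, Z6→Brent 4, Z7→Largo 7. Service 36; fixed 12; total 48.
{Brent, Largo}: service 44 + fixed 6 = 50
{Irby, Milton, Brent, Largo}: service 35 + fixed 17 = 52
{Irby, Farrow, Milton, Brent, Joliet, Largo}: service 35 + fixed 28 = 63
No other subset beats 48.

Open Milton, Brent and Largo; minimum total cost 48.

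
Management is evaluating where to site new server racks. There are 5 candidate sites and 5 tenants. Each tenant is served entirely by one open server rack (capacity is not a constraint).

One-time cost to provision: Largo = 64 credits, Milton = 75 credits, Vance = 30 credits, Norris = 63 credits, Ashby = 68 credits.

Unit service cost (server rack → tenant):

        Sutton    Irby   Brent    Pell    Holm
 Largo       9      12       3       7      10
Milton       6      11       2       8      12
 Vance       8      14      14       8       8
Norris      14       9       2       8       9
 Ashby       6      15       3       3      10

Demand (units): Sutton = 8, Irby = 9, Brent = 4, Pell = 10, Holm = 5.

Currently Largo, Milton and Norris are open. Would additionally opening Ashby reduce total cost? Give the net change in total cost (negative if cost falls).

Current service cost with {Largo, Milton, Norris}: 252.
Adding Ashby: each tenant re-picks its cheapest; new service cost 212, saving 40.
Extra fixed cost: 68. Net change = 68 − 40 = 28.
(Totals: 454 → 482.)

No — net change +28 (cost rises by 28).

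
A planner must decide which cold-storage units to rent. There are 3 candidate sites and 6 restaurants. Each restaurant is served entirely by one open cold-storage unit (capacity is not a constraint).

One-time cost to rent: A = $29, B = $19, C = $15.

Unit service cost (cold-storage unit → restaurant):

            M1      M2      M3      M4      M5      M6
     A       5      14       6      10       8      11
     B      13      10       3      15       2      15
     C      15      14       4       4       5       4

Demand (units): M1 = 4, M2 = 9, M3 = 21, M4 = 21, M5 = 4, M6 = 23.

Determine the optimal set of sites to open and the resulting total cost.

Open A, B and C; minimum total cost 420.

For any fixed open set, each restaurant goes to its cheapest open site; total = fixed + service.
{A, B, C}: M1→A 5·4=20, M2→B 10·9=90, M3→B 3·21=63, M4→C 4·21=84, M5→B 2·4=8, M6→C 4·23=92. Service 357; fixed 63; total 420.
{B, C}: service 389 + fixed 34 = 423
{A, C}: service 426 + fixed 44 = 470
{C}: service 466 + fixed 15 = 481
(All 7 nonempty subsets were checked; A, B and C is lowest.)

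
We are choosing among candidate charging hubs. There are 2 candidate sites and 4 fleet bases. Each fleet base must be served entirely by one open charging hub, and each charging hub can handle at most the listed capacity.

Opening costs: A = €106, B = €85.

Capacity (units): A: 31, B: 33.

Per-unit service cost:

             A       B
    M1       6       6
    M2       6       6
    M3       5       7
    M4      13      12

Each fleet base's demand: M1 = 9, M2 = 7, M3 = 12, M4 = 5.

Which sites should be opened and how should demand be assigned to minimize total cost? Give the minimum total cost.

Minimum total cost: 325

Open {B}: M1→B 6·9=54, M2→B 6·7=42, M3→B 7·12=84, M4→B 12·5=60.
Loads: B carries 33/33. Service 240; fixed 85; total 325.
Next best feasible plan costs 407.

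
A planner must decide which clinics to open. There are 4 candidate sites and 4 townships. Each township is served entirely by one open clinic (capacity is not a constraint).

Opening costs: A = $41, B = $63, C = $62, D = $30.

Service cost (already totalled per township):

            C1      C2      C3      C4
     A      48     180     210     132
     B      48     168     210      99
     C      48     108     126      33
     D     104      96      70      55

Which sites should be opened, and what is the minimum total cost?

For any fixed open set, each township goes to its cheapest open site; total = fixed + service.
{C, D}: C1→C 48, C2→D 96, C3→D 70, C4→C 33. Service 247; fixed 92; total 339.
{A, D}: service 269 + fixed 71 = 340
{D}: service 325 + fixed 30 = 355
{A, B, C, D}: service 247 + fixed 196 = 443
No other subset beats 339.

Open C and D; minimum total cost 339.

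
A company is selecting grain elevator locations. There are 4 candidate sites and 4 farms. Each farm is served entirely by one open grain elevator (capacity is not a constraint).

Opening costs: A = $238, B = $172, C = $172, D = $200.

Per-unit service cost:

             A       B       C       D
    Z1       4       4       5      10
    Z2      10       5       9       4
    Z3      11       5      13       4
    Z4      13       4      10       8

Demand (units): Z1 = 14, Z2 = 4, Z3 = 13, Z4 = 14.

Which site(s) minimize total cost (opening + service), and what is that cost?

For any fixed open set, each farm goes to its cheapest open site; total = fixed + service.
{B}: Z1→B 4·14=56, Z2→B 5·4=20, Z3→B 5·13=65, Z4→B 4·14=56. Service 197; fixed 172; total 369.
{D}: service 320 + fixed 200 = 520
{B, C}: Z1→B 4·14=56, Z2→B 5·4=20, Z3→B 5·13=65, Z4→B 4·14=56. Service 197; fixed 344; total 541.
{A, B, C, D}: Z1→A 4·14=56, Z2→D 4·4=16, Z3→D 4·13=52, Z4→B 4·14=56. Service 180; fixed 782; total 962.
(All 15 nonempty subsets were checked; B only is lowest.)

Open B only; minimum total cost 369.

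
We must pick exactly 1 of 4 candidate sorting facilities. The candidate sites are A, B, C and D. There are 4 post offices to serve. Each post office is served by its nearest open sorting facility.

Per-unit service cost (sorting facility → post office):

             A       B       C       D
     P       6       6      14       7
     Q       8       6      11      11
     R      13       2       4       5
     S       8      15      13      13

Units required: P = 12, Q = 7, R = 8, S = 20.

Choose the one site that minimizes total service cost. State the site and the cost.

With exactly 1 open, each post office uses its cheapest among the chosen.
{A}: P→A 6·12=72, Q→A 8·7=56, R→A 13·8=104, S→A 8·20=160. Service cost 392.
{B}: service cost 430
{D}: service cost 461
Among all 4 size-1 choices, {A} is lowest.

Choose A only; total service cost 392.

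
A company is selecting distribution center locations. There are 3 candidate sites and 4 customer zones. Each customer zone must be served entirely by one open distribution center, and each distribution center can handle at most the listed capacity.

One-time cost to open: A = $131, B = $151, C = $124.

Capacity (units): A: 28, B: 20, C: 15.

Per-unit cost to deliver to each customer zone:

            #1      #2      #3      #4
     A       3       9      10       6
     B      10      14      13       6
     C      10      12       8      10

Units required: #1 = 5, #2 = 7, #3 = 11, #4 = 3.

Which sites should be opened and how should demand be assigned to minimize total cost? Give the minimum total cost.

Minimum total cost: 337

Open {A}: #1→A 3·5=15, #2→A 9·7=63, #3→A 10·11=110, #4→A 6·3=18.
Loads: A carries 26/28. Service 206; fixed 131; total 337.
Next best feasible plan costs 439.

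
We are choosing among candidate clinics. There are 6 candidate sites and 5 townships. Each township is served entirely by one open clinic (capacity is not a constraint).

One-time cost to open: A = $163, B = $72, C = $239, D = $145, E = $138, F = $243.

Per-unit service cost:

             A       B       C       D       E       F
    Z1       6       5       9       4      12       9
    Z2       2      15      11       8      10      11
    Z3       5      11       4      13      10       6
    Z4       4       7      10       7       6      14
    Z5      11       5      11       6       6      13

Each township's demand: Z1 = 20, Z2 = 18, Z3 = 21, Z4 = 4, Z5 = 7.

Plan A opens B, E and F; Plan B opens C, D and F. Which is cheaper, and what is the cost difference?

Plan A is cheaper by 87.

Plan A: {B, E, F}: Z1→B 5·20=100, Z2→E 10·18=180, Z3→F 6·21=126, Z4→E 6·4=24, Z5→B 5·7=35. Service 465; fixed 453; total 918.
Plan B: {C, D, F}: Z1→D 4·20=80, Z2→D 8·18=144, Z3→C 4·21=84, Z4→D 7·4=28, Z5→D 6·7=42. Service 378; fixed 627; total 1005.
Difference: |918 − 1005| = 87.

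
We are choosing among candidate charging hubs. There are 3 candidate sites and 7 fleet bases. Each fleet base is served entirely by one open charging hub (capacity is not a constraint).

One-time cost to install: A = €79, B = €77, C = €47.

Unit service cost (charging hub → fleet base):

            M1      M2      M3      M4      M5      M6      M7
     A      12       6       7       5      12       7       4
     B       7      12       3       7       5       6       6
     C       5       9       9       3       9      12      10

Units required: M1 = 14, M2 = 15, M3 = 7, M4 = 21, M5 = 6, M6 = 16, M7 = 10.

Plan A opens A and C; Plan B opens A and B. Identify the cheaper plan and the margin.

Plan A: {A, C}: M1→C 5·14=70, M2→A 6·15=90, M3→A 7·7=49, M4→C 3·21=63, M5→C 9·6=54, M6→A 7·16=112, M7→A 4·10=40. Service 478; fixed 126; total 604.
Plan B: {A, B}: M1→B 7·14=98, M2→A 6·15=90, M3→B 3·7=21, M4→A 5·21=105, M5→B 5·6=30, M6→B 6·16=96, M7→A 4·10=40. Service 480; fixed 156; total 636.
Difference: |604 − 636| = 32.

Plan A is cheaper by 32.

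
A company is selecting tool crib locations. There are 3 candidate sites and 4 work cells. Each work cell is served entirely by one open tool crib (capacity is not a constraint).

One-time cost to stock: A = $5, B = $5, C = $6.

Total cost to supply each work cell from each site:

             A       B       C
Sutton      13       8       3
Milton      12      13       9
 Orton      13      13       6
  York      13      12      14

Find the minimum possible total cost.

For any fixed open set, each work cell goes to its cheapest open site; total = fixed + service.
{C}: Sutton→C 3, Milton→C 9, Orton→C 6, York→C 14. Service 32; fixed 6; total 38.
{B, C}: Sutton→C 3, Milton→C 9, Orton→C 6, York→B 12. Service 30; fixed 11; total 41.
{A, C}: service 31 + fixed 11 = 42
{A, B, C}: Sutton→C 3, Milton→C 9, Orton→C 6, York→B 12. Service 30; fixed 16; total 46.
No other subset beats 38.

Minimum total cost: 38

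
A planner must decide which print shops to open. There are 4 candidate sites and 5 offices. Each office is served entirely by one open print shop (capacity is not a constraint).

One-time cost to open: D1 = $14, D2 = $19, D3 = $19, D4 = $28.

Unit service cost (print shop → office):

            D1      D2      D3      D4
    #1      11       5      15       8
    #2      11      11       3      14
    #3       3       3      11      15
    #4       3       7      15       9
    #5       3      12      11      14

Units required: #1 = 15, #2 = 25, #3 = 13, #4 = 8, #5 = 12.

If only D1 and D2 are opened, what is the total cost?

Total cost: 482

Each office is assigned to its cheapest site among the open ones.
{D1, D2}: #1→D2 5·15=75, #2→D1 11·25=275, #3→D1 3·13=39, #4→D1 3·8=24, #5→D1 3·12=36. Service 449; fixed 33; total 482.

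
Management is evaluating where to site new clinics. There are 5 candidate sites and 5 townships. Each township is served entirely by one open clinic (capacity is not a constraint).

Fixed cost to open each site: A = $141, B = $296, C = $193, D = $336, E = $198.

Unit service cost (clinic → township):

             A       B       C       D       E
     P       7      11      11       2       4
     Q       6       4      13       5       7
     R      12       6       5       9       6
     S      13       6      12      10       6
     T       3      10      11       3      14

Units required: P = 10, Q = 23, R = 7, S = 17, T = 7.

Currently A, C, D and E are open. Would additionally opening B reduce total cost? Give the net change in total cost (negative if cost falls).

No — net change +273 (cost rises by 273).

Current service cost with {A, C, D, E}: 293.
Adding B: each township re-picks its cheapest; new service cost 270, saving 23.
Extra fixed cost: 296. Net change = 296 − 23 = 273.
(Totals: 1161 → 1434.)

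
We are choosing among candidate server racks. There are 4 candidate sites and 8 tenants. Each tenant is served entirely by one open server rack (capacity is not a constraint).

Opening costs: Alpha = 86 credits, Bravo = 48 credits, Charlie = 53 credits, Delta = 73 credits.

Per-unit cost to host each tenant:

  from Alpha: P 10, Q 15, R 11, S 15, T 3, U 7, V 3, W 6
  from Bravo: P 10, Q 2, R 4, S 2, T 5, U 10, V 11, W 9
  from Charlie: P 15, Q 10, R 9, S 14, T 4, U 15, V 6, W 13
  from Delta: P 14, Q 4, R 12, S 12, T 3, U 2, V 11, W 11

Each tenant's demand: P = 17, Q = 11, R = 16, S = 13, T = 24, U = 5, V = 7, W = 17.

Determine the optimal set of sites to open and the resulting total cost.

For any fixed open set, each tenant goes to its cheapest open site; total = fixed + service.
{Alpha, Bravo}: P→Alpha 10·17=170, Q→Bravo 2·11=22, R→Bravo 4·16=64, S→Bravo 2·13=26, T→Alpha 3·24=72, U→Alpha 7·5=35, V→Alpha 3·7=21, W→Alpha 6·17=102. Service 512; fixed 134; total 646.
{Alpha, Bravo, Delta}: service 487 + fixed 207 = 694
{Alpha, Bravo, Charlie}: P→Alpha 10·17=170, Q→Bravo 2·11=22, R→Bravo 4·16=64, S→Bravo 2·13=26, T→Alpha 3·24=72, U→Alpha 7·5=35, V→Alpha 3·7=21, W→Alpha 6·17=102. Service 512; fixed 187; total 699.
{Alpha, Bravo, Charlie, Delta}: service 487 + fixed 260 = 747
No other subset beats 646.

Open Alpha and Bravo; minimum total cost 646.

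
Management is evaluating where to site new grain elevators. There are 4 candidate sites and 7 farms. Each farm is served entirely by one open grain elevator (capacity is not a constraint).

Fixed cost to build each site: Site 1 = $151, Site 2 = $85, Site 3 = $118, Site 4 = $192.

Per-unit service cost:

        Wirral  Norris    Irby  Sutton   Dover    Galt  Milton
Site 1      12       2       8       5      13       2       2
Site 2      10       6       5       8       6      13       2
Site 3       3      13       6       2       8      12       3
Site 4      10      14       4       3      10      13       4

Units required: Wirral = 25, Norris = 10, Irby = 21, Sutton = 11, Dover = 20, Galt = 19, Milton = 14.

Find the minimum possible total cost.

For any fixed open set, each farm goes to its cheapest open site; total = fixed + service.
{Site 1, Site 3}: Wirral→Site 3 3·25=75, Norris→Site 1 2·10=20, Irby→Site 3 6·21=126, Sutton→Site 3 2·11=22, Dover→Site 3 8·20=160, Galt→Site 1 2·19=38, Milton→Site 1 2·14=28. Service 469; fixed 269; total 738.
{Site 1, Site 2, Site 3}: Wirral→Site 3 3·25=75, Norris→Site 1 2·10=20, Irby→Site 2 5·21=105, Sutton→Site 3 2·11=22, Dover→Site 2 6·20=120, Galt→Site 1 2·19=38, Milton→Site 1 2·14=28. Service 408; fixed 354; total 762.
{Site 2, Site 3}: service 638 + fixed 203 = 841
{Site 1, Site 2, Site 3, Site 4}: service 387 + fixed 546 = 933
No other subset beats 738.

Minimum total cost: 738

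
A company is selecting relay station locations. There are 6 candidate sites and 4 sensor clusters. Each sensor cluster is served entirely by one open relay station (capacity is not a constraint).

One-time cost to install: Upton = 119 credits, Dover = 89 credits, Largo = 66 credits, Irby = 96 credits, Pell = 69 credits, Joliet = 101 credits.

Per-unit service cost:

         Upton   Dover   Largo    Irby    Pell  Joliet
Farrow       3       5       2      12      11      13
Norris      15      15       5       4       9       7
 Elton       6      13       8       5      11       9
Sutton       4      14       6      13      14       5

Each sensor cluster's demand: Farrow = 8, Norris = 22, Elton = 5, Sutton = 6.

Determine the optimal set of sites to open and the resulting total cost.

Open Largo only; minimum total cost 268.

For any fixed open set, each sensor cluster goes to its cheapest open site; total = fixed + service.
{Largo}: Farrow→Largo 2·8=16, Norris→Largo 5·22=110, Elton→Largo 8·5=40, Sutton→Largo 6·6=36. Service 202; fixed 66; total 268.
{Largo, Irby}: service 165 + fixed 162 = 327
{Largo, Pell}: Farrow→Largo 2·8=16, Norris→Largo 5·22=110, Elton→Largo 8·5=40, Sutton→Largo 6·6=36. Service 202; fixed 135; total 337.
{Upton, Dover, Largo, Irby, Pell, Joliet}: Farrow→Largo 2·8=16, Norris→Irby 4·22=88, Elton→Irby 5·5=25, Sutton→Upton 4·6=24. Service 153; fixed 540; total 693.
No other subset beats 268.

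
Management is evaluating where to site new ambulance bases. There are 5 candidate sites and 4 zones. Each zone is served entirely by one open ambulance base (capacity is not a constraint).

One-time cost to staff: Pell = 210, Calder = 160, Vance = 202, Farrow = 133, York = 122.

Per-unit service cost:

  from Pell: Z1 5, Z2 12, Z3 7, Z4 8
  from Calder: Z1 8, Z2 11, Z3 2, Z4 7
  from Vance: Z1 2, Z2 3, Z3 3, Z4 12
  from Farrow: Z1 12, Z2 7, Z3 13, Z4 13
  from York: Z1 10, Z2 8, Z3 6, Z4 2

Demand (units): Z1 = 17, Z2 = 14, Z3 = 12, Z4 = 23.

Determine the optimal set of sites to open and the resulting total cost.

Open Vance and York; minimum total cost 482.

For any fixed open set, each zone goes to its cheapest open site; total = fixed + service.
{Vance, York}: Z1→Vance 2·17=34, Z2→Vance 3·14=42, Z3→Vance 3·12=36, Z4→York 2·23=46. Service 158; fixed 324; total 482.
{York}: service 400 + fixed 122 = 522
{Vance}: service 388 + fixed 202 = 590
{Pell, Calder, Vance, Farrow, York}: Z1→Vance 2·17=34, Z2→Vance 3·14=42, Z3→Calder 2·12=24, Z4→York 2·23=46. Service 146; fixed 827; total 973.
No other subset beats 482.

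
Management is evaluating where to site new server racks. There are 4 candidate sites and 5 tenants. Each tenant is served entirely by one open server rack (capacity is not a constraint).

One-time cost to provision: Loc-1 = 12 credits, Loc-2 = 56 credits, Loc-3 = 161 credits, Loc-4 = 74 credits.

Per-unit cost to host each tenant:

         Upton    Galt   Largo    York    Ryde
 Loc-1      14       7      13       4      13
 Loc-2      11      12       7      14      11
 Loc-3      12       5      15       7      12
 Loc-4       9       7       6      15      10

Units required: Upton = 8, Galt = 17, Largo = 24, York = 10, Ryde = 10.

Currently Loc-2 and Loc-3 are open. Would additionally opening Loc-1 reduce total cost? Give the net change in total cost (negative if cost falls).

Yes — net change −18 (cost falls by 18).

Current service cost with {Loc-2, Loc-3}: 521.
Adding Loc-1: each tenant re-picks its cheapest; new service cost 491, saving 30.
Extra fixed cost: 12. Net change = 12 − 30 = -18.
(Totals: 738 → 720.)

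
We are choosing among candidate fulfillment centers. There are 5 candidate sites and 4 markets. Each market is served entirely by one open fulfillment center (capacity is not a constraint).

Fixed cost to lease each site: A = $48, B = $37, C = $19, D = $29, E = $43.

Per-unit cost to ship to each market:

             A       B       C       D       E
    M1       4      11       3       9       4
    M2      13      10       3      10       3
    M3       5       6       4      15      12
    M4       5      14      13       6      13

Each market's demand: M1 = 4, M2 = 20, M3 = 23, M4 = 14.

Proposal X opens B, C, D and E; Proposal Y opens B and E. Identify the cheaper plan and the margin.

Proposal X: {B, C, D, E}: M1→C 3·4=12, M2→C 3·20=60, M3→C 4·23=92, M4→D 6·14=84. Service 248; fixed 128; total 376.
Proposal Y: {B, E}: M1→E 4·4=16, M2→E 3·20=60, M3→B 6·23=138, M4→E 13·14=182. Service 396; fixed 80; total 476.
Difference: |376 − 476| = 100.

Proposal X is cheaper by 100.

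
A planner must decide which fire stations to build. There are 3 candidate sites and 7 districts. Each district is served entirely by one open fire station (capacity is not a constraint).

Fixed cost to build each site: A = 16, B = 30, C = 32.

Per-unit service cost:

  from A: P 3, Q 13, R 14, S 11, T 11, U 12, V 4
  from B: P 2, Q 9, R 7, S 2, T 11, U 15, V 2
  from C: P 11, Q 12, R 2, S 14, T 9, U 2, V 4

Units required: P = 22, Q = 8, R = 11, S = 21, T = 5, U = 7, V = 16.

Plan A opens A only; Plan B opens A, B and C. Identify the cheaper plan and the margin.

Plan B is cheaper by 425.

Plan A: {A}: P→A 3·22=66, Q→A 13·8=104, R→A 14·11=154, S→A 11·21=231, T→A 11·5=55, U→A 12·7=84, V→A 4·16=64. Service 758; fixed 16; total 774.
Plan B: {A, B, C}: P→B 2·22=44, Q→B 9·8=72, R→C 2·11=22, S→B 2·21=42, T→C 9·5=45, U→C 2·7=14, V→B 2·16=32. Service 271; fixed 78; total 349.
Difference: |774 − 349| = 425.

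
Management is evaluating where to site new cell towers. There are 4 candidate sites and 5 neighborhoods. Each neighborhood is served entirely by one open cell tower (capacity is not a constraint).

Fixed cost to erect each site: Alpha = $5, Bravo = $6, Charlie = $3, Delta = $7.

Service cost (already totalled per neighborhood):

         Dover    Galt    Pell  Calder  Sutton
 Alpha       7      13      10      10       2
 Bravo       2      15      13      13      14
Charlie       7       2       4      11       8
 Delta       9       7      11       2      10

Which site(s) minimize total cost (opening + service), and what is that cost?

Open Alpha, Charlie and Delta; minimum total cost 32.

For any fixed open set, each neighborhood goes to its cheapest open site; total = fixed + service.
{Alpha, Charlie, Delta}: Dover→Alpha 7, Galt→Charlie 2, Pell→Charlie 4, Calder→Delta 2, Sutton→Alpha 2. Service 17; fixed 15; total 32.
{Alpha, Bravo, Charlie, Delta}: service 12 + fixed 21 = 33
{Alpha, Charlie}: service 25 + fixed 8 = 33
{Charlie}: Dover→Charlie 7, Galt→Charlie 2, Pell→Charlie 4, Calder→Charlie 11, Sutton→Charlie 8. Service 32; fixed 3; total 35.
No other subset beats 32.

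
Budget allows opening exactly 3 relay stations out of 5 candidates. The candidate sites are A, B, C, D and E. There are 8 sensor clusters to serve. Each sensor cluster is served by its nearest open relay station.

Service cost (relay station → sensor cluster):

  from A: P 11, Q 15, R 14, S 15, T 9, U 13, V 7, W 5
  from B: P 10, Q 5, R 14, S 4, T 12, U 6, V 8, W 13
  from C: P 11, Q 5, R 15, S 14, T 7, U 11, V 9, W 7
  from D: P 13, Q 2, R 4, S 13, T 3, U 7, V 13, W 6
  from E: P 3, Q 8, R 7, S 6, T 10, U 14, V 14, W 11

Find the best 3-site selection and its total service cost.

With exactly 3 open, each sensor cluster uses its cheapest among the chosen.
{B, D, E}: P→E 3, Q→D 2, R→D 4, S→B 4, T→D 3, U→B 6, V→B 8, W→D 6. Service cost 36.
{A, D, E}: service cost 37
{C, D, E}: service cost 40
Among all 10 size-3 choices, {B, D, E} is lowest.

Choose B, D and E; total service cost 36.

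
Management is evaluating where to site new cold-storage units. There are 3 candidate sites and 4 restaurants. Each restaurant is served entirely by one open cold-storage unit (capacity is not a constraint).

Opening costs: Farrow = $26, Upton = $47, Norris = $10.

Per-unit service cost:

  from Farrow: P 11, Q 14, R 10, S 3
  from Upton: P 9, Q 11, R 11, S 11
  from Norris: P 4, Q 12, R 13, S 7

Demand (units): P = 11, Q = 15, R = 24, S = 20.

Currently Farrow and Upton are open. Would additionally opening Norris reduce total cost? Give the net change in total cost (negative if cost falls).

Yes — net change −45 (cost falls by 45).

Current service cost with {Farrow, Upton}: 564.
Adding Norris: each restaurant re-picks its cheapest; new service cost 509, saving 55.
Extra fixed cost: 10. Net change = 10 − 55 = -45.
(Totals: 637 → 592.)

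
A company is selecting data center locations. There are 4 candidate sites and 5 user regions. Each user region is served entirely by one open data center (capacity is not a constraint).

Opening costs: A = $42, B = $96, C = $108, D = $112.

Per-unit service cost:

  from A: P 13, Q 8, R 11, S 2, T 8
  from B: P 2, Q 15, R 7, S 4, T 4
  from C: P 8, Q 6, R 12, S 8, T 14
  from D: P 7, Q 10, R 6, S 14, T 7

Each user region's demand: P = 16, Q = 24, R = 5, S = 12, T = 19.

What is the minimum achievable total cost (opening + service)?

For any fixed open set, each user region goes to its cheapest open site; total = fixed + service.
{A, B}: P→B 2·16=32, Q→A 8·24=192, R→B 7·5=35, S→A 2·12=24, T→B 4·19=76. Service 359; fixed 138; total 497.
{B, C}: service 335 + fixed 204 = 539
{A, B, C}: P→B 2·16=32, Q→C 6·24=144, R→B 7·5=35, S→A 2·12=24, T→B 4·19=76. Service 311; fixed 246; total 557.
{A, B, C, D}: service 306 + fixed 358 = 664
No other subset beats 497.

Minimum total cost: 497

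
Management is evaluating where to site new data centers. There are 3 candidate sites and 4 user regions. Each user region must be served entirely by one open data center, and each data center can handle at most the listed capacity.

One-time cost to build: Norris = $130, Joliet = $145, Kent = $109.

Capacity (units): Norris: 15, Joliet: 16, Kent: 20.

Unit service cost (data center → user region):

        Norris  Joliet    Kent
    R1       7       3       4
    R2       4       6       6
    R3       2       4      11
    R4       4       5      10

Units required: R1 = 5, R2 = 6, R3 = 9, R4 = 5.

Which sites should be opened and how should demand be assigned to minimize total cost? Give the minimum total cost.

Open {Norris, Kent}: R1→Kent 4·5=20, R2→Kent 6·6=36, R3→Norris 2·9=18, R4→Norris 4·5=20.
Loads: Norris carries 14/15, Kent carries 11/20. Service 94; fixed 239; total 333.
Next best feasible plan costs 351.

Minimum total cost: 333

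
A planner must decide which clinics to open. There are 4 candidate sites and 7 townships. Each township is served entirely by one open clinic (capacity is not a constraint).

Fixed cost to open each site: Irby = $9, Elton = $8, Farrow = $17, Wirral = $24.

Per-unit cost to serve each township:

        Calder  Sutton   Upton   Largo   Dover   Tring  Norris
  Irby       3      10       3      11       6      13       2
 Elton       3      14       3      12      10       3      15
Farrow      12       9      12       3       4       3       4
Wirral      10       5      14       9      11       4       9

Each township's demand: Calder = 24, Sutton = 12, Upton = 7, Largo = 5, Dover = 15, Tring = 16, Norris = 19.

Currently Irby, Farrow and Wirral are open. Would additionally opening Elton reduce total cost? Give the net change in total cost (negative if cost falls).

Current service cost with {Irby, Farrow, Wirral}: 314.
Adding Elton: each township re-picks its cheapest; new service cost 314, saving 0.
Extra fixed cost: 8. Net change = 8 − 0 = 8.
(Totals: 364 → 372.)

No — net change +8 (cost rises by 8).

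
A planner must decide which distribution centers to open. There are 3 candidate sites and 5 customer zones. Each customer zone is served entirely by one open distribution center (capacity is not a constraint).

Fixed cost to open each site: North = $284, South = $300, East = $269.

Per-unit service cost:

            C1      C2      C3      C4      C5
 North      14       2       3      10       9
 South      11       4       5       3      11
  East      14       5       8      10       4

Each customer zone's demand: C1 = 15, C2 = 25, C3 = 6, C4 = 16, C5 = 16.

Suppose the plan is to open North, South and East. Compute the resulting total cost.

Total cost: 1198

Each customer zone is assigned to its cheapest site among the open ones.
{North, South, East}: C1→South 11·15=165, C2→North 2·25=50, C3→North 3·6=18, C4→South 3·16=48, C5→East 4·16=64. Service 345; fixed 853; total 1198.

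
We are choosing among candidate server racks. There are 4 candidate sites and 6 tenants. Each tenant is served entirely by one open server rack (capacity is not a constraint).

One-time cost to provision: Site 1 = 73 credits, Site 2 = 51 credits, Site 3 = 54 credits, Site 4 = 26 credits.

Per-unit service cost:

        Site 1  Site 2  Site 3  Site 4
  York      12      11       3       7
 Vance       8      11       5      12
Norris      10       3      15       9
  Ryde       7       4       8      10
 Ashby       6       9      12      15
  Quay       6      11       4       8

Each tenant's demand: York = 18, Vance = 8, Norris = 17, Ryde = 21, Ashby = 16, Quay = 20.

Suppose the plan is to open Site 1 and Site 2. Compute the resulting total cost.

Each tenant is assigned to its cheapest site among the open ones.
{Site 1, Site 2}: York→Site 2 11·18=198, Vance→Site 1 8·8=64, Norris→Site 2 3·17=51, Ryde→Site 2 4·21=84, Ashby→Site 1 6·16=96, Quay→Site 1 6·20=120. Service 613; fixed 124; total 737.

Total cost: 737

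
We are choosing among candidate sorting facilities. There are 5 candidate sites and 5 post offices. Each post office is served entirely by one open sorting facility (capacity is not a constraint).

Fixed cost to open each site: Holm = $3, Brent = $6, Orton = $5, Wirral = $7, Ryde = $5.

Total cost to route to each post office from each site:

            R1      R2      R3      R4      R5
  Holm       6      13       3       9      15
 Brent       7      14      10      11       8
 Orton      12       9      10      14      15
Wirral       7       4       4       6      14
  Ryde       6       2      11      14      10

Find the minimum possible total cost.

Minimum total cost: 38

For any fixed open set, each post office goes to its cheapest open site; total = fixed + service.
{Holm, Ryde}: R1→Holm 6, R2→Ryde 2, R3→Holm 3, R4→Holm 9, R5→Ryde 10. Service 30; fixed 8; total 38.
{Wirral, Ryde}: service 28 + fixed 12 = 40
{Holm, Brent, Ryde}: R1→Holm 6, R2→Ryde 2, R3→Holm 3, R4→Holm 9, R5→Brent 8. Service 28; fixed 14; total 42.
{Holm, Brent, Orton, Wirral, Ryde}: service 25 + fixed 26 = 51
No other subset beats 38.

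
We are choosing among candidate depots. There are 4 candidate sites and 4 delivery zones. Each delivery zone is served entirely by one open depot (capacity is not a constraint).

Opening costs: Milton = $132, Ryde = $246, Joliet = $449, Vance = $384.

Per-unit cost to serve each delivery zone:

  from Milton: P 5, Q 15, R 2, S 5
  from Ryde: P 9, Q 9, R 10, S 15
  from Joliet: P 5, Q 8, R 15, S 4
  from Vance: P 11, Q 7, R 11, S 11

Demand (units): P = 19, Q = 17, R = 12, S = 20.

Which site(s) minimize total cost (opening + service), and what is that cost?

For any fixed open set, each delivery zone goes to its cheapest open site; total = fixed + service.
{Milton}: P→Milton 5·19=95, Q→Milton 15·17=255, R→Milton 2·12=24, S→Milton 5·20=100. Service 474; fixed 132; total 606.
{Milton, Ryde}: service 372 + fixed 378 = 750
{Milton, Vance}: P→Milton 5·19=95, Q→Vance 7·17=119, R→Milton 2·12=24, S→Milton 5·20=100. Service 338; fixed 516; total 854.
{Milton, Ryde, Joliet, Vance}: P→Milton 5·19=95, Q→Vance 7·17=119, R→Milton 2·12=24, S→Joliet 4·20=80. Service 318; fixed 1211; total 1529.
No other subset beats 606.

Open Milton only; minimum total cost 606.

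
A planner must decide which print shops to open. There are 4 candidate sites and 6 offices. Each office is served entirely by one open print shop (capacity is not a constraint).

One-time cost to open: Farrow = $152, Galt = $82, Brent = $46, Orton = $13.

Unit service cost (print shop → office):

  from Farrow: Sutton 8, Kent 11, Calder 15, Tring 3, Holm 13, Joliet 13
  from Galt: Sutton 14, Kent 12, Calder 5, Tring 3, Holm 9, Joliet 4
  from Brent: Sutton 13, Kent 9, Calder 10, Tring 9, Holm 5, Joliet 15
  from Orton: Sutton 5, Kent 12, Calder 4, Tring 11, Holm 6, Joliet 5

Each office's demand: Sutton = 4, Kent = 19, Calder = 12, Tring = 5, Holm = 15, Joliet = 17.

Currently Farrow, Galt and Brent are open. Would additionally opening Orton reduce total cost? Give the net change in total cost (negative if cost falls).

Yes — net change −11 (cost falls by 11).

Current service cost with {Farrow, Galt, Brent}: 421.
Adding Orton: each office re-picks its cheapest; new service cost 397, saving 24.
Extra fixed cost: 13. Net change = 13 − 24 = -11.
(Totals: 701 → 690.)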